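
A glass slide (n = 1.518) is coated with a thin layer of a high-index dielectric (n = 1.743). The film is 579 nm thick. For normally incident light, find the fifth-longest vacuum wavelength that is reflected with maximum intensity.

449 nm

Top surface (1.0 → 1.743): reflection off a higher-index medium gives a half-wave phase shift.
At the lower boundary (n = 1.743 to n = 1.518) the reflected ray undergoes no phase shift.
The two reflections differ by half a wavelength.
So the condition for constructive reflection is 2 n t = (m + ½) λ.
λ = 2 n t / (m + ½). The fifth-longest wavelength is m = 4: λ = 2 × 1.743 × 579 / 4.50 = 449 nm.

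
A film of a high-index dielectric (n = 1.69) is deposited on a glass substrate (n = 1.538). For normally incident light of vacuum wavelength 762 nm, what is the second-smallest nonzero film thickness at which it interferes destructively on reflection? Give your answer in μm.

At the upper boundary (n = 1.0 to n = 1.69) the reflected ray undergoes a half-wave phase shift.
Ray reflecting at the bottom interface goes from n = 1.69 toward n = 1.538: no phase shift.
The two reflections differ by half a wavelength.
So the condition for destructive reflection is 2 n t = m λ.
The second-smallest nonzero thickness corresponds to m = 2: t = m λ / (2 n) = 2.00 × 762 / (2 × 1.69) = 451 nm.

0.451 μm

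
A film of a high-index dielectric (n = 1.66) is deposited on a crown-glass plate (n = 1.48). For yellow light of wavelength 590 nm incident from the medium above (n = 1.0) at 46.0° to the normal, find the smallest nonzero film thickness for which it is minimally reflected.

At the upper boundary (n = 1.0 to n = 1.66) the reflected ray undergoes a half-wave phase shift.
At the lower boundary (n = 1.66 to n = 1.48) the reflected ray undergoes no phase shift.
Net: one phase inversion between the two reflected rays.
So the condition for destructive reflection is 2 n t cos θ_r = m λ.
Snell's law: 1.0 sin 46.0° = 1.66 sin θ_r → sin θ_r = 0.433, cos θ_r = 0.901.
Minimum nonzero at m = 1: t = λ / (2 n cos θ_r) = 590 / (2 × 1.66 × 0.901) = 197 nm.

197 nm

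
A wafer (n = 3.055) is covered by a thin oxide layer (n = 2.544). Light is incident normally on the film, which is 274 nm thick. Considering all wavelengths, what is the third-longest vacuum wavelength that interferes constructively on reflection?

Ray reflecting at the top interface goes from n = 1.0 toward n = 2.544: a half-wave phase shift.
Bottom surface (2.544 → 3.055): reflection off a higher-index medium gives a half-wave phase shift.
Zero or two π shifts → no net half-wave offset.
So the condition for constructive reflection is 2 n t = m λ.
λ = 2 n t / m. The third-longest wavelength is m = 3: λ = 2 × 2.544 × 274 / 3.00 = 465 nm.

465 nm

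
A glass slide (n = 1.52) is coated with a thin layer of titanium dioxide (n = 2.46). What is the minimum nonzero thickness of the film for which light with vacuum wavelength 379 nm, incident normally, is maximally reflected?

At the upper boundary (n = 1.0 to n = 2.46) the reflected ray undergoes a half-wave phase shift.
At the lower boundary (n = 2.46 to n = 1.52) the reflected ray undergoes no phase shift.
Exactly one π shift → a net half-wave offset.
So the condition for constructive reflection is 2 n t = (m + ½) λ.
Minimum at m = 0: t = λ / (4 n) = 379 / (4 × 2.46) = 38.5 nm.

38.5 nm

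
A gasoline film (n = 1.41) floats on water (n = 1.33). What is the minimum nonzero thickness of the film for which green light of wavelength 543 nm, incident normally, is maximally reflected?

Top surface (1.0 → 1.41): reflection off a higher-index medium gives a half-wave phase shift.
Ray reflecting at the bottom interface goes from n = 1.41 toward n = 1.33: no phase shift.
The two reflections differ by half a wavelength.
So the condition for constructive reflection is 2 n t = (m + ½) λ.
Minimum at m = 0: t = λ / (4 n) = 543 / (4 × 1.41) = 96.3 nm.

96.3 nm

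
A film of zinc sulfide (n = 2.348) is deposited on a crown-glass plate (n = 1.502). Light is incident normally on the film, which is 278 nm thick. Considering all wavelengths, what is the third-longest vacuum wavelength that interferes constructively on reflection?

At the upper boundary (n = 1.0 to n = 2.348) the reflected ray undergoes a half-wave phase shift.
Ray reflecting at the bottom interface goes from n = 2.348 toward n = 1.502: no phase shift.
Exactly one π shift → a net half-wave offset.
So the condition for constructive reflection is 2 n t = (m + ½) λ.
λ = 2 n t / (m + ½). The third-longest wavelength is m = 2: λ = 2 × 2.348 × 278 / 2.50 = 522 nm.

522 nm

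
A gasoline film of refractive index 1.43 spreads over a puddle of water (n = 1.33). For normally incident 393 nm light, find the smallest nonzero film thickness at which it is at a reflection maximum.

68.7 nm

Ray reflecting at the top interface goes from n = 1.0 toward n = 1.43: a half-wave phase shift.
Bottom surface (1.43 → 1.33): reflection off a lower-index medium gives no phase shift.
The two reflections differ by half a wavelength.
With one net inversion, constructive interference in reflection requires 2 n t = (m + ½) λ.
Minimum at m = 0: t = λ / (4 n) = 393 / (4 × 1.43) = 68.7 nm.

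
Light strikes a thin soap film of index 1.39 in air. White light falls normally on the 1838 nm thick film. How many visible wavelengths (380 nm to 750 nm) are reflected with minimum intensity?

7

Top surface (1.0 → 1.39): reflection off a higher-index medium gives a half-wave phase shift.
Ray reflecting at the bottom interface goes from n = 1.39 toward n = 1.0: no phase shift.
Net: one phase inversion between the two reflected rays.
With one net inversion, destructive interference in reflection requires 2 n t = m λ.
λ = 2 n t / m = 5110 / m nm.
m=6: 852 nm (IR); m=7: 730 nm (visible); m=8: 639 nm (visible); m=9: 568 nm (visible); m=10: 511 nm (visible); m=11: 465 nm (visible); m=12: 426 nm (visible); m=13: 393 nm (visible); m=14: 365 nm (UV).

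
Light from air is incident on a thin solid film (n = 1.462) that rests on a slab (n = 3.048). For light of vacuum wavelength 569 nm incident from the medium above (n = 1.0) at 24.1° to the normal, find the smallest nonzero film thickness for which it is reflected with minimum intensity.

101 nm

Ray reflecting at the top interface goes from n = 1.0 toward n = 1.462: a half-wave phase shift.
At the lower boundary (n = 1.462 to n = 3.048) the reflected ray undergoes a half-wave phase shift.
Zero or two π shifts → no net half-wave offset.
With no net inversion, destructive interference in reflection requires 2 n t cos θ_r = (m + ½) λ.
Snell's law: 1.0 sin 24.1° = 1.462 sin θ_r → sin θ_r = 0.279, cos θ_r = 0.960.
Minimum at m = 0: t = λ / (4 n cos θ_r) = 569 / (4 × 1.462 × 0.960) = 101 nm.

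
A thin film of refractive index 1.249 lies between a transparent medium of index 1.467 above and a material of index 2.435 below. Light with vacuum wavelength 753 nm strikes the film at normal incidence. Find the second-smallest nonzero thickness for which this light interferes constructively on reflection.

452 nm

At the upper boundary (n = 1.467 to n = 1.249) the reflected ray undergoes no phase shift.
Ray reflecting at the bottom interface goes from n = 1.249 toward n = 2.435: a half-wave phase shift.
Exactly one π shift → a net half-wave offset.
So the condition for constructive reflection is 2 n t = (m + ½) λ.
The second-smallest nonzero thickness corresponds to m = 1: t = (m + ½) λ / (2 n) = 1.50 × 753 / (2 × 1.249) = 452 nm.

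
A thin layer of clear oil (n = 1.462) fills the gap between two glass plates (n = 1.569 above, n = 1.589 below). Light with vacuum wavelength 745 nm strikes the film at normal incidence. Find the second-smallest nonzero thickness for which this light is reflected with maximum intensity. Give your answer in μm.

Ray reflecting at the top interface goes from n = 1.569 toward n = 1.462: no phase shift.
At the lower boundary (n = 1.462 to n = 1.589) the reflected ray undergoes a half-wave phase shift.
Net: one phase inversion between the two reflected rays.
For strong reflection here: 2 n t = (m + ½) λ.
The second-smallest nonzero thickness corresponds to m = 1: t = (m + ½) λ / (2 n) = 1.50 × 745 / (2 × 1.462) = 382 nm.

0.382 μm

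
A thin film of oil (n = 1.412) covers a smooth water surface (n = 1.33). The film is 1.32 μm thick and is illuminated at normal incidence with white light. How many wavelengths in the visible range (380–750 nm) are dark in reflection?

5

At the upper boundary (n = 1.0 to n = 1.412) the reflected ray undergoes a half-wave phase shift.
Bottom surface (1.412 → 1.33): reflection off a lower-index medium gives no phase shift.
The two reflections differ by half a wavelength.
For minimum reflection here: 2 n t = m λ.
λ = 2 n t / m = 3728 / m nm.
m=4: 932 nm (IR); m=5: 746 nm (visible); m=6: 621 nm (visible); m=7: 533 nm (visible); m=8: 466 nm (visible); m=9: 414 nm (visible); m=10: 373 nm (UV).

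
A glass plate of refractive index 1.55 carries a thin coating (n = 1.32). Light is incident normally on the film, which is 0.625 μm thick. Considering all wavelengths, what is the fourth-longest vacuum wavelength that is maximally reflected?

413 nm

Ray reflecting at the top interface goes from n = 1.0 toward n = 1.32: a half-wave phase shift.
Ray reflecting at the bottom interface goes from n = 1.32 toward n = 1.55: a half-wave phase shift.
Zero or two π shifts → no net half-wave offset.
So the condition for constructive reflection is 2 n t = m λ.
λ = 2 n t / m. The fourth-longest wavelength is m = 4: λ = 2 × 1.32 × 625 / 4.00 = 413 nm.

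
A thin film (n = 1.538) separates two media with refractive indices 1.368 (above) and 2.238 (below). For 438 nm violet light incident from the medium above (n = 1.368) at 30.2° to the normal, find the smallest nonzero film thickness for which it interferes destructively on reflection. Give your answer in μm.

Ray reflecting at the top interface goes from n = 1.368 toward n = 1.538: a half-wave phase shift.
At the lower boundary (n = 1.538 to n = 2.238) the reflected ray undergoes a half-wave phase shift.
Net: no relative phase inversion (both shifts match).
For weak reflection here: 2 n t cos θ_r = (m + ½) λ.
Snell's law: 1.368 sin 30.2° = 1.538 sin θ_r → sin θ_r = 0.447, cos θ_r = 0.894.
Minimum at m = 0: t = λ / (4 n cos θ_r) = 438 / (4 × 1.538 × 0.894) = 79.6 nm.

0.0796 μm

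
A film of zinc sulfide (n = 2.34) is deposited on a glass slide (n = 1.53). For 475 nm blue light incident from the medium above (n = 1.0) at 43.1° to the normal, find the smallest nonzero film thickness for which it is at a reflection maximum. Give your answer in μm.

0.0531 μm

At the upper boundary (n = 1.0 to n = 2.34) the reflected ray undergoes a half-wave phase shift.
Ray reflecting at the bottom interface goes from n = 2.34 toward n = 1.53: no phase shift.
Net: one phase inversion between the two reflected rays.
With one net inversion, constructive interference in reflection requires 2 n t cos θ_r = (m + ½) λ.
Snell's law: 1.0 sin 43.1° = 2.34 sin θ_r → sin θ_r = 0.292, cos θ_r = 0.956.
Minimum at m = 0: t = λ / (4 n cos θ_r) = 475 / (4 × 2.34 × 0.956) = 53.1 nm.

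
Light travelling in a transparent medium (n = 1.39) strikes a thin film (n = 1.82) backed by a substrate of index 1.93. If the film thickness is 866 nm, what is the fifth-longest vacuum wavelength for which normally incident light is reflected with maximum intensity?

Ray reflecting at the top interface goes from n = 1.39 toward n = 1.82: a half-wave phase shift.
At the lower boundary (n = 1.82 to n = 1.93) the reflected ray undergoes a half-wave phase shift.
Net: no relative phase inversion (both shifts match).
So the condition for constructive reflection is 2 n t = m λ.
λ = 2 n t / m. The fifth-longest wavelength is m = 5: λ = 2 × 1.82 × 866 / 5.00 = 630 nm.

630 nm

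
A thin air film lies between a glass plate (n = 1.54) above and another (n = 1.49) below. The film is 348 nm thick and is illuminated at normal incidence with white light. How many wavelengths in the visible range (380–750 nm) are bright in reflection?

1

Ray reflecting at the top interface goes from n = 1.54 toward n = 1.0: no phase shift.
Ray reflecting at the bottom interface goes from n = 1.0 toward n = 1.49: a half-wave phase shift.
Net: one phase inversion between the two reflected rays.
For maximum reflection here: 2 n t = (m + ½) λ.
λ = 2 n t / (m + ½) = 696 / (m + ½) nm.
m=0: 1392 nm (IR); m=1: 464 nm (visible); m=2: 278 nm (UV).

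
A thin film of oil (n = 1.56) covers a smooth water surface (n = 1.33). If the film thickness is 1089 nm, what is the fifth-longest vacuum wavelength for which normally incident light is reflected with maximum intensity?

755 nm

Top surface (1.0 → 1.56): reflection off a higher-index medium gives a half-wave phase shift.
Ray reflecting at the bottom interface goes from n = 1.56 toward n = 1.33: no phase shift.
Net: one phase inversion between the two reflected rays.
So the condition for constructive reflection is 2 n t = (m + ½) λ.
λ = 2 n t / (m + ½). The fifth-longest wavelength is m = 4: λ = 2 × 1.56 × 1089 / 4.50 = 755 nm.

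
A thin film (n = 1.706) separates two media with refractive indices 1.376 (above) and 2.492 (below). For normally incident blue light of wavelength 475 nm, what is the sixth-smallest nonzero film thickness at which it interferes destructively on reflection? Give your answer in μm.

0.766 μm

Top surface (1.376 → 1.706): reflection off a higher-index medium gives a half-wave phase shift.
Bottom surface (1.706 → 2.492): reflection off a higher-index medium gives a half-wave phase shift.
Net: no relative phase inversion (both shifts match).
For minimum reflection here: 2 n t = (m + ½) λ.
The sixth-smallest nonzero thickness corresponds to m = 5: t = (m + ½) λ / (2 n) = 5.50 × 475 / (2 × 1.706) = 766 nm.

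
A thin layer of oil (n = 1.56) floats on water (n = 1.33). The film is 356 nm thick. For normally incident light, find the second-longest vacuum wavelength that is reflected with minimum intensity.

555 nm

At the upper boundary (n = 1.0 to n = 1.56) the reflected ray undergoes a half-wave phase shift.
At the lower boundary (n = 1.56 to n = 1.33) the reflected ray undergoes no phase shift.
The two reflections differ by half a wavelength.
So the condition for destructive reflection is 2 n t = m λ.
λ = 2 n t / m. The second-longest wavelength is m = 2: λ = 2 × 1.56 × 356 / 2.00 = 555 nm.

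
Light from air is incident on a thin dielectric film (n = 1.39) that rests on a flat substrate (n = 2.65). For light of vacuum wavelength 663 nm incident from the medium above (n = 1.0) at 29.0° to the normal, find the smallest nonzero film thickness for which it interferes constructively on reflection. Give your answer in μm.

0.254 μm

At the upper boundary (n = 1.0 to n = 1.39) the reflected ray undergoes a half-wave phase shift.
Ray reflecting at the bottom interface goes from n = 1.39 toward n = 2.65: a half-wave phase shift.
Net: no relative phase inversion (both shifts match).
So the condition for constructive reflection is 2 n t cos θ_r = m λ.
Snell's law: 1.0 sin 29.0° = 1.39 sin θ_r → sin θ_r = 0.349, cos θ_r = 0.937.
Minimum nonzero at m = 1: t = λ / (2 n cos θ_r) = 663 / (2 × 1.39 × 0.937) = 254 nm.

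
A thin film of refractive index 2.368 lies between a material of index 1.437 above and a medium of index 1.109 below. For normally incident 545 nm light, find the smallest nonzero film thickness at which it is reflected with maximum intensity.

Top surface (1.437 → 2.368): reflection off a higher-index medium gives a half-wave phase shift.
Ray reflecting at the bottom interface goes from n = 2.368 toward n = 1.109: no phase shift.
Net: one phase inversion between the two reflected rays.
For maximum reflection here: 2 n t = (m + ½) λ.
Minimum at m = 0: t = λ / (4 n) = 545 / (4 × 2.368) = 57.5 nm.

57.5 nm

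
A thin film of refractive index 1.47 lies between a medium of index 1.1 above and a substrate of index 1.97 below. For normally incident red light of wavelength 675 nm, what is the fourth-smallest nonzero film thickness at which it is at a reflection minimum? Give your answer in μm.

0.804 μm

Top surface (1.1 → 1.47): reflection off a higher-index medium gives a half-wave phase shift.
Bottom surface (1.47 → 1.97): reflection off a higher-index medium gives a half-wave phase shift.
The two reflections carry the same phase change, so no net offset.
With no net inversion, destructive interference in reflection requires 2 n t = (m + ½) λ.
The fourth-smallest nonzero thickness corresponds to m = 3: t = (m + ½) λ / (2 n) = 3.50 × 675 / (2 × 1.47) = 804 nm.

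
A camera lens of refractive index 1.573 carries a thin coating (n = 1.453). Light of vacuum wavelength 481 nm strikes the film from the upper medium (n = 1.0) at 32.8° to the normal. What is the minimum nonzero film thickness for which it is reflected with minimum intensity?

Ray reflecting at the top interface goes from n = 1.0 toward n = 1.453: a half-wave phase shift.
At the lower boundary (n = 1.453 to n = 1.573) the reflected ray undergoes a half-wave phase shift.
Zero or two π shifts → no net half-wave offset.
So the condition for destructive reflection is 2 n t cos θ_r = (m + ½) λ.
Snell's law: 1.0 sin 32.8° = 1.453 sin θ_r → sin θ_r = 0.373, cos θ_r = 0.928.
Minimum at m = 0: t = λ / (4 n cos θ_r) = 481 / (4 × 1.453 × 0.928) = 89.2 nm.

89.2 nm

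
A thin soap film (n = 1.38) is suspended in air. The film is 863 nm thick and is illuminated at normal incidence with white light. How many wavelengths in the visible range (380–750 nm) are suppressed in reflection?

Top surface (1.0 → 1.38): reflection off a higher-index medium gives a half-wave phase shift.
At the lower boundary (n = 1.38 to n = 1.0) the reflected ray undergoes no phase shift.
Net: one phase inversion between the two reflected rays.
With one net inversion, destructive interference in reflection requires 2 n t = m λ.
λ = 2 n t / m = 2382 / m nm.
m=3: 794 nm (IR); m=4: 595 nm (visible); m=5: 476 nm (visible); m=6: 397 nm (visible); m=7: 340 nm (UV).

3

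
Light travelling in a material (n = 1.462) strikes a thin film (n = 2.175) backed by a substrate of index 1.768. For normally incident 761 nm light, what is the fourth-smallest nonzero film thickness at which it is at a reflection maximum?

Ray reflecting at the top interface goes from n = 1.462 toward n = 2.175: a half-wave phase shift.
At the lower boundary (n = 2.175 to n = 1.768) the reflected ray undergoes no phase shift.
Net: one phase inversion between the two reflected rays.
With one net inversion, constructive interference in reflection requires 2 n t = (m + ½) λ.
The fourth-smallest nonzero thickness corresponds to m = 3: t = (m + ½) λ / (2 n) = 3.50 × 761 / (2 × 2.175) = 612 nm.

612 nm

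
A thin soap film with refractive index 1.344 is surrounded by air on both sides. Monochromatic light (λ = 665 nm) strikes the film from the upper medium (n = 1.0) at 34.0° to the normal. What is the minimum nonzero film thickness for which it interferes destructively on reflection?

Ray reflecting at the top interface goes from n = 1.0 toward n = 1.344: a half-wave phase shift.
Ray reflecting at the bottom interface goes from n = 1.344 toward n = 1.0: no phase shift.
Exactly one π shift → a net half-wave offset.
So the condition for destructive reflection is 2 n t cos θ_r = m λ.
Snell's law: 1.0 sin 34.0° = 1.344 sin θ_r → sin θ_r = 0.416, cos θ_r = 0.909.
Minimum nonzero at m = 1: t = λ / (2 n cos θ_r) = 665 / (2 × 1.344 × 0.909) = 272 nm.

272 nm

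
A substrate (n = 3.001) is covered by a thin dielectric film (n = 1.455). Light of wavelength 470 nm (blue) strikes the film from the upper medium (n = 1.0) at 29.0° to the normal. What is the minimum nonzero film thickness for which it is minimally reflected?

85.7 nm

At the upper boundary (n = 1.0 to n = 1.455) the reflected ray undergoes a half-wave phase shift.
At the lower boundary (n = 1.455 to n = 3.001) the reflected ray undergoes a half-wave phase shift.
The two reflections carry the same phase change, so no net offset.
With no net inversion, destructive interference in reflection requires 2 n t cos θ_r = (m + ½) λ.
Snell's law: 1.0 sin 29.0° = 1.455 sin θ_r → sin θ_r = 0.333, cos θ_r = 0.943.
Minimum at m = 0: t = λ / (4 n cos θ_r) = 470 / (4 × 1.455 × 0.943) = 85.7 nm.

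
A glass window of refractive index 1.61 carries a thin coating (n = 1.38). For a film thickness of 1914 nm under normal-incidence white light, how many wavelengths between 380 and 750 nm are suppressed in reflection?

At the upper boundary (n = 1.0 to n = 1.38) the reflected ray undergoes a half-wave phase shift.
Bottom surface (1.38 → 1.61): reflection off a higher-index medium gives a half-wave phase shift.
Net: no relative phase inversion (both shifts match).
With no net inversion, destructive interference in reflection requires 2 n t = (m + ½) λ.
λ = 2 n t / (m + ½) = 5283 / (m + ½) nm.
m=6: 813 nm (IR); m=7: 704 nm (visible); m=8: 621 nm (visible); m=9: 556 nm (visible); m=10: 503 nm (visible); m=11: 459 nm (visible); m=12: 423 nm (visible); m=13: 391 nm (visible); m=14: 364 nm (UV).

7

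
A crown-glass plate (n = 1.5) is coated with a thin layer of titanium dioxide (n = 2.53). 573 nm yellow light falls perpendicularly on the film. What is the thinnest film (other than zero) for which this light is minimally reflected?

113 nm

At the upper boundary (n = 1.0 to n = 2.53) the reflected ray undergoes a half-wave phase shift.
Ray reflecting at the bottom interface goes from n = 2.53 toward n = 1.5: no phase shift.
Exactly one π shift → a net half-wave offset.
With one net inversion, destructive interference in reflection requires 2 n t = m λ.
Minimum nonzero at m = 1: t = λ / (2 n) = 573 / (2 × 2.53) = 113 nm.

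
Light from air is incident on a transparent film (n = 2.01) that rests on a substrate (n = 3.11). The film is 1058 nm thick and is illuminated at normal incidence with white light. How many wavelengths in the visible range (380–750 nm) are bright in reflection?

6

Ray reflecting at the top interface goes from n = 1.0 toward n = 2.01: a half-wave phase shift.
Ray reflecting at the bottom interface goes from n = 2.01 toward n = 3.11: a half-wave phase shift.
Zero or two π shifts → no net half-wave offset.
With no net inversion, constructive interference in reflection requires 2 n t = m λ.
λ = 2 n t / m = 4253 / m nm.
m=5: 851 nm (IR); m=6: 709 nm (visible); m=7: 608 nm (visible); m=8: 532 nm (visible); m=9: 473 nm (visible); m=10: 425 nm (visible); m=11: 387 nm (visible); m=12: 354 nm (UV).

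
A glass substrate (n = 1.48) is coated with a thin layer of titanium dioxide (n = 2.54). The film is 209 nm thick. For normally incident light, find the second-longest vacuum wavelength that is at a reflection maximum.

At the upper boundary (n = 1.0 to n = 2.54) the reflected ray undergoes a half-wave phase shift.
Ray reflecting at the bottom interface goes from n = 2.54 toward n = 1.48: no phase shift.
Exactly one π shift → a net half-wave offset.
For strong reflection here: 2 n t = (m + ½) λ.
λ = 2 n t / (m + ½). The second-longest wavelength is m = 1: λ = 2 × 2.54 × 209 / 1.50 = 708 nm.

708 nm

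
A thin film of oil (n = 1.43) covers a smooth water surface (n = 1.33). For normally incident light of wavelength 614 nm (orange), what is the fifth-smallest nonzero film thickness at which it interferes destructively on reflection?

Top surface (1.0 → 1.43): reflection off a higher-index medium gives a half-wave phase shift.
At the lower boundary (n = 1.43 to n = 1.33) the reflected ray undergoes no phase shift.
Net: one phase inversion between the two reflected rays.
For weak reflection here: 2 n t = m λ.
The fifth-smallest nonzero thickness corresponds to m = 5: t = m λ / (2 n) = 5.00 × 614 / (2 × 1.43) = 1073 nm.

1073 nm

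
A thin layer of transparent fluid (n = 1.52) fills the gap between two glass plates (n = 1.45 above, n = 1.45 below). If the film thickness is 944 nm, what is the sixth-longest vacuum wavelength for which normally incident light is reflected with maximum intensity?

522 nm

Top surface (1.45 → 1.52): reflection off a higher-index medium gives a half-wave phase shift.
Ray reflecting at the bottom interface goes from n = 1.52 toward n = 1.45: no phase shift.
Net: one phase inversion between the two reflected rays.
For strong reflection here: 2 n t = (m + ½) λ.
λ = 2 n t / (m + ½). The sixth-longest wavelength is m = 5: λ = 2 × 1.52 × 944 / 5.50 = 522 nm.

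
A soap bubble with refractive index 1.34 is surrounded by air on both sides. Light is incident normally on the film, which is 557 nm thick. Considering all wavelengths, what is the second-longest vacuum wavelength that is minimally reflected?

Ray reflecting at the top interface goes from n = 1.0 toward n = 1.34: a half-wave phase shift.
At the lower boundary (n = 1.34 to n = 1.0) the reflected ray undergoes no phase shift.
Net: one phase inversion between the two reflected rays.
For dark reflection here: 2 n t = m λ.
λ = 2 n t / m. The second-longest wavelength is m = 2: λ = 2 × 1.34 × 557 / 2.00 = 746 nm.

746 nm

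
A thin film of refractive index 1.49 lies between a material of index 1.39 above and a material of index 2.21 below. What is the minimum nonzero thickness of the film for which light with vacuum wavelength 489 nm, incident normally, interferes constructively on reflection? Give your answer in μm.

0.164 μm

Top surface (1.39 → 1.49): reflection off a higher-index medium gives a half-wave phase shift.
At the lower boundary (n = 1.49 to n = 2.21) the reflected ray undergoes a half-wave phase shift.
The two reflections carry the same phase change, so no net offset.
With no net inversion, constructive interference in reflection requires 2 n t = m λ.
Minimum nonzero at m = 1: t = λ / (2 n) = 489 / (2 × 1.49) = 164 nm.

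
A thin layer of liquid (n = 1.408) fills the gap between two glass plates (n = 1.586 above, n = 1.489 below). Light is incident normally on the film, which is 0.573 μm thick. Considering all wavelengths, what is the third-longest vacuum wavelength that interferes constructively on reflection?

Ray reflecting at the top interface goes from n = 1.586 toward n = 1.408: no phase shift.
Ray reflecting at the bottom interface goes from n = 1.408 toward n = 1.489: a half-wave phase shift.
Net: one phase inversion between the two reflected rays.
With one net inversion, constructive interference in reflection requires 2 n t = (m + ½) λ.
λ = 2 n t / (m + ½). The third-longest wavelength is m = 2: λ = 2 × 1.408 × 573 / 2.50 = 645 nm.

645 nm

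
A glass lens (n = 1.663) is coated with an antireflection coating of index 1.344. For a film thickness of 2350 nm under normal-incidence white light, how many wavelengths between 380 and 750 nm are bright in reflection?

At the upper boundary (n = 1.0 to n = 1.344) the reflected ray undergoes a half-wave phase shift.
At the lower boundary (n = 1.344 to n = 1.663) the reflected ray undergoes a half-wave phase shift.
Zero or two π shifts → no net half-wave offset.
For maximum reflection here: 2 n t = m λ.
λ = 2 n t / m = 6317 / m nm.
m=8: 790 nm (IR); m=9: 702 nm (visible); m=10: 632 nm (visible); m=11: 574 nm (visible); m=12: 526 nm (visible); m=13: 486 nm (visible); m=14: 451 nm (visible); m=15: 421 nm (visible); m=16: 395 nm (visible); m=17: 372 nm (UV).

8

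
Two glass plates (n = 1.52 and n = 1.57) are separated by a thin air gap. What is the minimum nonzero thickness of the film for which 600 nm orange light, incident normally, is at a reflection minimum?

300 nm

Top surface (1.52 → 1.0): reflection off a lower-index medium gives no phase shift.
Ray reflecting at the bottom interface goes from n = 1.0 toward n = 1.57: a half-wave phase shift.
Exactly one π shift → a net half-wave offset.
With one net inversion, destructive interference in reflection requires 2 n t = m λ.
Minimum nonzero at m = 1: t = λ / (2 n) = 600 / (2 × 1.0) = 300 nm.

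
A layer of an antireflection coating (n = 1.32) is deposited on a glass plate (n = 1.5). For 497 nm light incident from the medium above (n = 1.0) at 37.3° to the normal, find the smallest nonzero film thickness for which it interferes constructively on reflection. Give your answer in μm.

0.212 μm

At the upper boundary (n = 1.0 to n = 1.32) the reflected ray undergoes a half-wave phase shift.
Ray reflecting at the bottom interface goes from n = 1.32 toward n = 1.5: a half-wave phase shift.
Zero or two π shifts → no net half-wave offset.
For maximum reflection here: 2 n t cos θ_r = m λ.
Snell's law: 1.0 sin 37.3° = 1.32 sin θ_r → sin θ_r = 0.459, cos θ_r = 0.888.
Minimum nonzero at m = 1: t = λ / (2 n cos θ_r) = 497 / (2 × 1.32 × 0.888) = 212 nm.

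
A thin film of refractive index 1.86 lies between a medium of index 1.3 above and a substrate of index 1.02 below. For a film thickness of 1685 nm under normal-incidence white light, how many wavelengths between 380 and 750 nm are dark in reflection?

8

Top surface (1.3 → 1.86): reflection off a higher-index medium gives a half-wave phase shift.
Ray reflecting at the bottom interface goes from n = 1.86 toward n = 1.02: no phase shift.
The two reflections differ by half a wavelength.
With one net inversion, destructive interference in reflection requires 2 n t = m λ.
λ = 2 n t / m = 6268 / m nm.
m=8: 784 nm (IR); m=9: 696 nm (visible); m=10: 627 nm (visible); m=11: 570 nm (visible); m=12: 522 nm (visible); m=13: 482 nm (visible); m=14: 448 nm (visible); m=15: 418 nm (visible); m=16: 392 nm (visible); m=17: 369 nm (UV).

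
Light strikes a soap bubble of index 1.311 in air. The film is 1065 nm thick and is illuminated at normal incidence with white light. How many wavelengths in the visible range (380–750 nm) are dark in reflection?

Top surface (1.0 → 1.311): reflection off a higher-index medium gives a half-wave phase shift.
At the lower boundary (n = 1.311 to n = 1.0) the reflected ray undergoes no phase shift.
The two reflections differ by half a wavelength.
So the condition for destructive reflection is 2 n t = m λ.
λ = 2 n t / m = 2792 / m nm.
m=3: 931 nm (IR); m=4: 698 nm (visible); m=5: 558 nm (visible); m=6: 465 nm (visible); m=7: 399 nm (visible); m=8: 349 nm (UV).

4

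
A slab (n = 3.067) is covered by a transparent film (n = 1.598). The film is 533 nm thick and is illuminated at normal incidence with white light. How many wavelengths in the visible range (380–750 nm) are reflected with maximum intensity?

2

Top surface (1.0 → 1.598): reflection off a higher-index medium gives a half-wave phase shift.
At the lower boundary (n = 1.598 to n = 3.067) the reflected ray undergoes a half-wave phase shift.
Net: no relative phase inversion (both shifts match).
So the condition for constructive reflection is 2 n t = m λ.
λ = 2 n t / m = 1703 / m nm.
m=2: 852 nm (IR); m=3: 568 nm (visible); m=4: 426 nm (visible); m=5: 341 nm (UV).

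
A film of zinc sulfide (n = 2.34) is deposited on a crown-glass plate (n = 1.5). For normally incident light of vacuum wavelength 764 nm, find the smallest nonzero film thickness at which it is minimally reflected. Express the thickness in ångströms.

1632 Å

Ray reflecting at the top interface goes from n = 1.0 toward n = 2.34: a half-wave phase shift.
Ray reflecting at the bottom interface goes from n = 2.34 toward n = 1.5: no phase shift.
Exactly one π shift → a net half-wave offset.
So the condition for destructive reflection is 2 n t = m λ.
Minimum nonzero at m = 1: t = λ / (2 n) = 764 / (2 × 2.34) = 163 nm.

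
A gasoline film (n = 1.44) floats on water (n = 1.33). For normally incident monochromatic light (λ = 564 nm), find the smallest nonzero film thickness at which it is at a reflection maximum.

At the upper boundary (n = 1.0 to n = 1.44) the reflected ray undergoes a half-wave phase shift.
Ray reflecting at the bottom interface goes from n = 1.44 toward n = 1.33: no phase shift.
Net: one phase inversion between the two reflected rays.
So the condition for constructive reflection is 2 n t = (m + ½) λ.
Minimum at m = 0: t = λ / (4 n) = 564 / (4 × 1.44) = 97.9 nm.

97.9 nm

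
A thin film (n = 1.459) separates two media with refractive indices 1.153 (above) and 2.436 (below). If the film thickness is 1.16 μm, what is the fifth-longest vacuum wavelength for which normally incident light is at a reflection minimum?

Top surface (1.153 → 1.459): reflection off a higher-index medium gives a half-wave phase shift.
Bottom surface (1.459 → 2.436): reflection off a higher-index medium gives a half-wave phase shift.
The two reflections carry the same phase change, so no net offset.
With no net inversion, destructive interference in reflection requires 2 n t = (m + ½) λ.
λ = 2 n t / (m + ½). The fifth-longest wavelength is m = 4: λ = 2 × 1.459 × 1160 / 4.50 = 752 nm.

752 nm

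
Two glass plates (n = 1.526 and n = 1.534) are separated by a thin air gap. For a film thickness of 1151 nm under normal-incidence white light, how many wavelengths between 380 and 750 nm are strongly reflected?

Top surface (1.526 → 1.0): reflection off a lower-index medium gives no phase shift.
Bottom surface (1.0 → 1.534): reflection off a higher-index medium gives a half-wave phase shift.
Exactly one π shift → a net half-wave offset.
With one net inversion, constructive interference in reflection requires 2 n t = (m + ½) λ.
λ = 2 n t / (m + ½) = 2302 / (m + ½) nm.
m=2: 921 nm (IR); m=3: 658 nm (visible); m=4: 512 nm (visible); m=5: 419 nm (visible); m=6: 354 nm (UV).

3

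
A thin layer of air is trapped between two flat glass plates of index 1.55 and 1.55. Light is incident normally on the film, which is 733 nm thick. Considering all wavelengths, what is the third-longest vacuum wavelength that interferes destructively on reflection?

489 nm

At the upper boundary (n = 1.55 to n = 1.0) the reflected ray undergoes no phase shift.
At the lower boundary (n = 1.0 to n = 1.55) the reflected ray undergoes a half-wave phase shift.
The two reflections differ by half a wavelength.
With one net inversion, destructive interference in reflection requires 2 n t = m λ.
λ = 2 n t / m. The third-longest wavelength is m = 3: λ = 2 × 1.0 × 733 / 3.00 = 489 nm.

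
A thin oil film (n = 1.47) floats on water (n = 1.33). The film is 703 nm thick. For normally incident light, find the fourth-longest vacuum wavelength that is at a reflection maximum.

Top surface (1.0 → 1.47): reflection off a higher-index medium gives a half-wave phase shift.
At the lower boundary (n = 1.47 to n = 1.33) the reflected ray undergoes no phase shift.
Exactly one π shift → a net half-wave offset.
With one net inversion, constructive interference in reflection requires 2 n t = (m + ½) λ.
λ = 2 n t / (m + ½). The fourth-longest wavelength is m = 3: λ = 2 × 1.47 × 703 / 3.50 = 591 nm.

591 nm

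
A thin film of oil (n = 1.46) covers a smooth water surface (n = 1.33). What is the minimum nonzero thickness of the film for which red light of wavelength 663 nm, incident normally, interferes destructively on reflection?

Top surface (1.0 → 1.46): reflection off a higher-index medium gives a half-wave phase shift.
At the lower boundary (n = 1.46 to n = 1.33) the reflected ray undergoes no phase shift.
Exactly one π shift → a net half-wave offset.
So the condition for destructive reflection is 2 n t = m λ.
Minimum nonzero at m = 1: t = λ / (2 n) = 663 / (2 × 1.46) = 227 nm.

227 nm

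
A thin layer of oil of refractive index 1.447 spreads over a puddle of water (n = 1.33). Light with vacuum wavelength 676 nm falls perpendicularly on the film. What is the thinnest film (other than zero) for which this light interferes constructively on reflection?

117 nm

At the upper boundary (n = 1.0 to n = 1.447) the reflected ray undergoes a half-wave phase shift.
Bottom surface (1.447 → 1.33): reflection off a lower-index medium gives no phase shift.
Exactly one π shift → a net half-wave offset.
So the condition for constructive reflection is 2 n t = (m + ½) λ.
Minimum at m = 0: t = λ / (4 n) = 676 / (4 × 1.447) = 117 nm.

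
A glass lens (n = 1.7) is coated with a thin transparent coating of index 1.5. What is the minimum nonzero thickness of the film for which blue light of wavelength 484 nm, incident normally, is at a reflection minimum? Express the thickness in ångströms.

Ray reflecting at the top interface goes from n = 1.0 toward n = 1.5: a half-wave phase shift.
At the lower boundary (n = 1.5 to n = 1.7) the reflected ray undergoes a half-wave phase shift.
The two reflections carry the same phase change, so no net offset.
For dark reflection here: 2 n t = (m + ½) λ.
Minimum at m = 0: t = λ / (4 n) = 484 / (4 × 1.5) = 80.7 nm.

807 Å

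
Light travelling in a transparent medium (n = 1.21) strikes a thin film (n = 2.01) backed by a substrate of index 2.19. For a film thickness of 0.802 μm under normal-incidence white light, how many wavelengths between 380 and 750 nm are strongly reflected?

At the upper boundary (n = 1.21 to n = 2.01) the reflected ray undergoes a half-wave phase shift.
Bottom surface (2.01 → 2.19): reflection off a higher-index medium gives a half-wave phase shift.
Zero or two π shifts → no net half-wave offset.
With no net inversion, constructive interference in reflection requires 2 n t = m λ.
λ = 2 n t / m = 3224 / m nm.
m=4: 806 nm (IR); m=5: 645 nm (visible); m=6: 537 nm (visible); m=7: 461 nm (visible); m=8: 403 nm (visible); m=9: 358 nm (UV).

4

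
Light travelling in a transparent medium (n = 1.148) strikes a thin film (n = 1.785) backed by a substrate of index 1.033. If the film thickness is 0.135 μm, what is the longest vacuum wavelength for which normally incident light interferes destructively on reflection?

482 nm

Top surface (1.148 → 1.785): reflection off a higher-index medium gives a half-wave phase shift.
At the lower boundary (n = 1.785 to n = 1.033) the reflected ray undergoes no phase shift.
The two reflections differ by half a wavelength.
With one net inversion, destructive interference in reflection requires 2 n t = m λ.
λ = 2 n t / m. The longest wavelength is m = 1: λ = 2 × 1.785 × 135 / 1.00 = 482 nm.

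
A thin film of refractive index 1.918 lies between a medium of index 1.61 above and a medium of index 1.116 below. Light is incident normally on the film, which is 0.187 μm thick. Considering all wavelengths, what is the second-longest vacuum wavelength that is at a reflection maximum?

478 nm

Top surface (1.61 → 1.918): reflection off a higher-index medium gives a half-wave phase shift.
Ray reflecting at the bottom interface goes from n = 1.918 toward n = 1.116: no phase shift.
Net: one phase inversion between the two reflected rays.
For maximum reflection here: 2 n t = (m + ½) λ.
λ = 2 n t / (m + ½). The second-longest wavelength is m = 1: λ = 2 × 1.918 × 187 / 1.50 = 478 nm.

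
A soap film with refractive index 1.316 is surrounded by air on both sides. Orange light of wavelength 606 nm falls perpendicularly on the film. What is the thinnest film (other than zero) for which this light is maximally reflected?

115 nm

At the upper boundary (n = 1.0 to n = 1.316) the reflected ray undergoes a half-wave phase shift.
At the lower boundary (n = 1.316 to n = 1.0) the reflected ray undergoes no phase shift.
Net: one phase inversion between the two reflected rays.
With one net inversion, constructive interference in reflection requires 2 n t = (m + ½) λ.
Minimum at m = 0: t = λ / (4 n) = 606 / (4 × 1.316) = 115 nm.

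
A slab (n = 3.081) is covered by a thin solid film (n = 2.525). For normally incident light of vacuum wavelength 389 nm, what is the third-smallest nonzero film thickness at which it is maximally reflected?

231 nm

Top surface (1.0 → 2.525): reflection off a higher-index medium gives a half-wave phase shift.
Bottom surface (2.525 → 3.081): reflection off a higher-index medium gives a half-wave phase shift.
Net: no relative phase inversion (both shifts match).
So the condition for constructive reflection is 2 n t = m λ.
The third-smallest nonzero thickness corresponds to m = 3: t = m λ / (2 n) = 3.00 × 389 / (2 × 2.525) = 231 nm.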